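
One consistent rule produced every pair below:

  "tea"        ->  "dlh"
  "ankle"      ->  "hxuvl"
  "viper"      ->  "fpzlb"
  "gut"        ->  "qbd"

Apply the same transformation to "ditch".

npdmr

The shift depends on letter class: consonant t→d is +10, but vowel e→l is +7. Two shifts are in play — +7 for a/e/i/o/u, +10 for every other letter.
On ditch: d(cons)+10=n, i(vowel)+7=p, t(cons)+10=d, c(cons)+10=m, h(cons)+10=r.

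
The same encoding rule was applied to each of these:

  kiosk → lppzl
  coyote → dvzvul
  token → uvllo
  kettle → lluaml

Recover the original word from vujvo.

union

Shifts by position in kiosk: pos 0: k→l (+1), pos 1: i→p (+7), pos 2: o→p (+1), pos 3: s→z (+7) — repeating every 2. A repeating key of period 2 is used — shifts +1, +7 over and over.
Decoding vujvo: v−1=u, u−7=n, j−1=i, v−7=o, o−1=n.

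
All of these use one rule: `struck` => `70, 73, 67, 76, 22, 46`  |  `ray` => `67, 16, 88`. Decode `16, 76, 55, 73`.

s(#19)→70 and t(#20)→73: differences scale by 3, so n = 3·pos + 13. The formula is n = 3×(alphabet index, a=1) + 13.
Decoding 16, 76, 55, 73: 16→(16−13)÷3=1=a, 76→(76−13)÷3=21=u, 55→(55−13)÷3=14=n, 73→(73−13)÷3=20=t.

aunt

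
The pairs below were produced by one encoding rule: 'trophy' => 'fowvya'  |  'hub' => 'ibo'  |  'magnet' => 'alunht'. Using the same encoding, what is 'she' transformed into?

The output letters match the input read backwards, each shifted +7: trophy reversed is yhport. Two steps: reverse the string, then apply a Caesar shift of +7.
For she: reverse → ehs; then shift: e+7=l, h+7=o, s+7=z.

loz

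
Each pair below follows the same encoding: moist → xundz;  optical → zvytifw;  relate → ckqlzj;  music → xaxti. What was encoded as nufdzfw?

coastal

Shifts by position in moist: pos 0: m→x (+11), pos 1: o→u (+6), pos 2: i→n (+5), pos 3: s→d (+11), pos 4: t→z (+6) — repeating every 3. The shifts repeat in a cycle of length 3: positions 0,1,… shift by +11, +6, +5, then the pattern repeats.
Reversing it on nufdzfw: n−11=c, u−6=o, f−5=a, d−11=s, z−6=t, f−5=a, w−11=l.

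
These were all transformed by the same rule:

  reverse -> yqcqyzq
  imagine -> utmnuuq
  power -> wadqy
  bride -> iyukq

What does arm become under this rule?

The shift depends on letter class: consonant r→y is +7, but vowel e→q is +12. The rule splits by letter class: vowels +12, consonants +7.
For arm: a(vowel)+12=m, r(cons)+7=y, m(cons)+7=t.

myt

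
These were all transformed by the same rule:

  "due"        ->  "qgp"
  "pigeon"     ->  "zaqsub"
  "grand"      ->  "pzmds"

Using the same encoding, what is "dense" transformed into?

The output letters match the input read backwards, each shifted +12: due reversed is eud. Two steps: reverse the string, then apply a Caesar shift of +12.
Applying it to dense: reverse → esned; then shift: e+12=q, s+12=e, n+12=z, e+12=q, d+12=p.

qezqp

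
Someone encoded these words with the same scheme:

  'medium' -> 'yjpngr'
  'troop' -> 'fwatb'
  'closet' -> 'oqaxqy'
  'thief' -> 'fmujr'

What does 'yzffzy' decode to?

mutant

Shifts by position in medium: pos 0: m→y (+12), pos 1: e→j (+5), pos 2: d→p (+12), pos 3: i→n (+5) — repeating every 2. The shifts repeat in a cycle of length 2: positions 0,1,… shift by +12, +5, then the pattern repeats.
Decoding yzffzy: y−12=m, z−5=u, f−12=t, f−5=a, z−12=n, y−5=t.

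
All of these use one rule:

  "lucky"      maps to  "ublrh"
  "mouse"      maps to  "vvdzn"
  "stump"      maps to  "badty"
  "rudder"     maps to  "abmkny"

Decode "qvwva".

Shifts by position in lucky: pos 0: l→u (+9), pos 1: u→b (+7), pos 2: c→l (+9), pos 3: k→r (+7) — repeating every 2. A repeating key of period 2 is used — shifts +9, +7 over and over.
Undoing it on qvwva: q−9=h, v−7=o, w−9=n, v−7=o, a−9=r.

honor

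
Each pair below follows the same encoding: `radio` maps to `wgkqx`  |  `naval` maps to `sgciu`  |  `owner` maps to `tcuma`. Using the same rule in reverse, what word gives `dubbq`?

youth

The shift increases by 1 at each position, starting from +5: 5, 6, 7, ….
Undoing it on dubbq: d−5=y, u−6=o, b−7=u, b−8=t, q−9=h.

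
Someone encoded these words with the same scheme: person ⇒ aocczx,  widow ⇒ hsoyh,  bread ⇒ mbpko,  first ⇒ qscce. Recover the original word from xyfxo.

mound

Shifts by position in person: pos 0: p→a (+11), pos 1: e→o (+10), pos 2: r→c (+11), pos 3: s→c (+10) — repeating every 2. The shifts repeat in a cycle of length 2: positions 0,1,… shift by +11, +10, then the pattern repeats.
Undoing it on xyfxo: x−11=m, y−10=o, f−11=u, x−10=n, o−11=d.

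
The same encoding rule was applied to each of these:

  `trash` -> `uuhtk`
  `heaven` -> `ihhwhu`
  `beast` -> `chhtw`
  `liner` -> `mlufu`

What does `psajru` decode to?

option

The shifts repeat in a cycle of length 3: positions 0,1,… shift by +1, +3, +7, then the pattern repeats.
Reversing it on psajru: p−1=o, s−3=p, a−7=t, j−1=i, r−3=o, u−7=n.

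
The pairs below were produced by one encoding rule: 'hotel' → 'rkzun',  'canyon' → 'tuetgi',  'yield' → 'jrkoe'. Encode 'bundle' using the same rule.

Read the word backwards and shift each letter +6.
For bundle: reverse → eldnub; then shift: e+6=k, l+6=r, d+6=j, n+6=t, u+6=a, b+6=h.

krjtah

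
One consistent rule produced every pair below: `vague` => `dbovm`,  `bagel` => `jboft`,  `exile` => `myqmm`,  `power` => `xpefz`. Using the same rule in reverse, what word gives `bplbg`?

today

It's a Vigenère-style cipher with numeric key [8,1]: position i shifts by key[i mod 2].
Undoing it on bplbg: b−8=t, p−1=o, l−8=d, b−1=a, g−8=y.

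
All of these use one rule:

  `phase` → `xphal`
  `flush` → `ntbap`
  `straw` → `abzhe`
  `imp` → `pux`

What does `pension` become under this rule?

xlvapvv

The rule splits by letter class: vowels +7, consonants +8.
On pension: p(cons)+8=x, e(vowel)+7=l, n(cons)+8=v, s(cons)+8=a, i(vowel)+7=p, o(vowel)+7=v, n(cons)+8=v.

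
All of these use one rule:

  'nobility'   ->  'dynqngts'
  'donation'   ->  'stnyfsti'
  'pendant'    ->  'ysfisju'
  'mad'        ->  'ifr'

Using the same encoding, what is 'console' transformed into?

jqtxsth

The output letters match the input read backwards, each shifted +5: nobility reversed is ytilibon. The word is reversed, then every letter is shifted forward by 5.
For console: reverse → elosnoc; then shift: e+5=j, l+5=q, o+5=t, s+5=x, n+5=s, o+5=t, c+5=h.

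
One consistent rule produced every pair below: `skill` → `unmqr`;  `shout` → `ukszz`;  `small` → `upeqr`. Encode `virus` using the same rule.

xlvzy

In skill: s→u is +2, k→n is +3, i→m is +4, l→q is +5 — the shift increases by 1 each position. Each letter shifts forward by (position + 2), i.e. 2, 3, 4, … — the shift grows by one for each successive letter.
For virus: v+2=x, i+3=l, r+4=v, u+5=z, s+6=y.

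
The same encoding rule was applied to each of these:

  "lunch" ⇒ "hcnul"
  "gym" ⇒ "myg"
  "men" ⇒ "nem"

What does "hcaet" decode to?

The output letters match the input read backwards: lunch reversed is hcnul. The word is simply reversed.
Decoding hcaet: then reverse → teach.

teach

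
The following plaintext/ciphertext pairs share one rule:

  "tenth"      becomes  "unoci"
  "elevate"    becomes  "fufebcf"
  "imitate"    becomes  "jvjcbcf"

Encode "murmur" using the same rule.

Shifts by position in tenth: pos 0: t→u (+1), pos 1: e→n (+9), pos 2: n→o (+1), pos 3: t→c (+9) — repeating every 2. It's a Vigenère-style cipher with numeric key [1,9]: position i shifts by key[i mod 2].
On murmur: m+1=n, u+9=d, r+1=s, m+9=v, u+1=v, r+9=a.

ndsvva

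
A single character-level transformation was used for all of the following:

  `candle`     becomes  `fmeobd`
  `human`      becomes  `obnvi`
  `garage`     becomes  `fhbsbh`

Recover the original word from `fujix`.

white

The output letters match the input read backwards, each shifted +1: candle reversed is eldnac. The word is reversed, then every letter is shifted forward by 1.
Decoding fujix: shift back: f−1=e, u−1=t, j−1=i, i−1=h, x−1=w → etihw; then reverse → white.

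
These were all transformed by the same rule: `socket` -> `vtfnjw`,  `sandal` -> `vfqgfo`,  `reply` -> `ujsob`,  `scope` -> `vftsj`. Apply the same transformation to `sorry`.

vtuub

The shift depends on letter class: consonant s→v is +3, but vowel o→t is +5. The rule splits by letter class: vowels +5, consonants +3.
On sorry: s(cons)+3=v, o(vowel)+5=t, r(cons)+3=u, r(cons)+3=u, y(cons)+3=b.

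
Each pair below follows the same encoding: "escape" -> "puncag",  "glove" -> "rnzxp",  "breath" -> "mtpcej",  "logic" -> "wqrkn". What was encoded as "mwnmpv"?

It's a Vigenère-style cipher with numeric key [11,2]: position i shifts by key[i mod 2].
Decoding mwnmpv: m−11=b, w−2=u, n−11=c, m−2=k, p−11=e, v−2=t.

bucket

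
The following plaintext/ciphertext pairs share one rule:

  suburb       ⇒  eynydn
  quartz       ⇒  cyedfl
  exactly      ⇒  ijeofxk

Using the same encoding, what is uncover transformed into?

yzoshid

The shift depends on letter class: consonant s→e is +12, but vowel u→y is +4. Vowels shift forward by 4 and consonants shift forward by 12.
Applying it to uncover: u(vowel)+4=y, n(cons)+12=z, c(cons)+12=o, o(vowel)+4=s, v(cons)+12=h, e(vowel)+4=i, r(cons)+12=d.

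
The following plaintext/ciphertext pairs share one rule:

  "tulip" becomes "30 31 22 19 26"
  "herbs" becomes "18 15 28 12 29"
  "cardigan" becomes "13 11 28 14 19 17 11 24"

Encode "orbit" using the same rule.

Letters become their 1-based position plus 10 (so a→11, b→12, …).
On orbit: o=15→25, r=18→28, b=2→12, i=9→19, t=20→30.

25 28 12 19 30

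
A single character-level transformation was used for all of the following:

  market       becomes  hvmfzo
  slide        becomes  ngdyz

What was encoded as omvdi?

train

Compare letters: m→h is +21, a→v is +21, r→m is +21 — a constant shift. Each letter is shifted forward by 21 in the alphabet (a Caesar shift of +21).
Undoing it on omvdi: o−21=t, m−21=r, v−21=a, d−21=i, i−21=n.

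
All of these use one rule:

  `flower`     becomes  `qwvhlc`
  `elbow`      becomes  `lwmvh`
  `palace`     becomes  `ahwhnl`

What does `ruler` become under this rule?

Two shifts are in play — +7 for a/e/i/o/u, +11 for every other letter.
On ruler: r(cons)+11=c, u(vowel)+7=b, l(cons)+11=w, e(vowel)+7=l, r(cons)+11=c.

cbwlc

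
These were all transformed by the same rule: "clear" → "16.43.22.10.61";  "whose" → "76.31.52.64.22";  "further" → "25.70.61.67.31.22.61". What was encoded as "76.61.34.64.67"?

wrist

The formula is n = 3×(alphabet index, a=1) + 7.
Decoding 76.61.34.64.67: 76→(76−7)÷3=23=w, 61→(61−7)÷3=18=r, 34→(34−7)÷3=9=i, 64→(64−7)÷3=19=s, 67→(67−7)÷3=20=t.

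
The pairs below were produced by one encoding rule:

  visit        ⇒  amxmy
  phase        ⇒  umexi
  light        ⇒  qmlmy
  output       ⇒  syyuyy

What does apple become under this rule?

euuqi

The rule splits by letter class: vowels +4, consonants +5.
On apple: a(vowel)+4=e, p(cons)+5=u, p(cons)+5=u, l(cons)+5=q, e(vowel)+4=i.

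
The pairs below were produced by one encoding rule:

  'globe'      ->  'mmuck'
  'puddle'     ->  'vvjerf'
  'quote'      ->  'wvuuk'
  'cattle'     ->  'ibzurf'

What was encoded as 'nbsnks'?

hammer

Shifts by position in globe: pos 0: g→m (+6), pos 1: l→m (+1), pos 2: o→u (+6), pos 3: b→c (+1) — repeating every 2. It's a Vigenère-style cipher with numeric key [6,1]: position i shifts by key[i mod 2].
Reversing it on nbsnks: n−6=h, b−1=a, s−6=m, n−1=m, k−6=e, s−1=r.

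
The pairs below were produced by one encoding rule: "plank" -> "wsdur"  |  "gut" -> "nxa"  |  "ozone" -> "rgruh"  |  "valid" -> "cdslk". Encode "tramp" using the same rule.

The shift depends on letter class: consonant p→w is +7, but vowel a→d is +3. The rule splits by letter class: vowels +3, consonants +7.
For tramp: t(cons)+7=a, r(cons)+7=y, a(vowel)+3=d, m(cons)+7=t, p(cons)+7=w.

aydtw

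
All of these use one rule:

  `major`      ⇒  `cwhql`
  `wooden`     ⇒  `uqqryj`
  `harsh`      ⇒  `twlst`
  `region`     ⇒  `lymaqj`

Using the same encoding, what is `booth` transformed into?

Each letter's alphabet position (a=0..z=25) is mapped through 7·x+22 mod 26 — an affine cipher.
For booth: b(1)→7·1+22≡3=d; o(14)→7·14+22≡16=q; o(14)→7·14+22≡16=q; t(19)→7·19+22≡25=z; h(7)→7·7+22≡19=t (all mod 26).

dqqzt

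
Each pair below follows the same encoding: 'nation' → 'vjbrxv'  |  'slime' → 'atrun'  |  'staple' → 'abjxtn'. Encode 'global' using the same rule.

otxjjt

The shift depends on letter class: consonant n→v is +8, but vowel a→j is +9. Vowels shift forward by 9 and consonants shift forward by 8.
For global: g(cons)+8=o, l(cons)+8=t, o(vowel)+9=x, b(cons)+8=j, a(vowel)+9=j, l(cons)+8=t.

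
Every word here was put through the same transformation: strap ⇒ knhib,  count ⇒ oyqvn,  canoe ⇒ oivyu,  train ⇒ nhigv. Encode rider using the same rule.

s(18)→k(10) and t(19)→n(13) fit y≡3x+8 (mod 26); the inverse of 3 mod 26 is 9. This is an affine cipher: with a=0,…,z=25, each position x becomes (3x+8) mod 26.
On rider: r(17)→3·17+8≡7=h; i(8)→3·8+8≡6=g; d(3)→3·3+8≡17=r; e(4)→3·4+8≡20=u; r(17)→3·17+8≡7=h (all mod 26).

hgruh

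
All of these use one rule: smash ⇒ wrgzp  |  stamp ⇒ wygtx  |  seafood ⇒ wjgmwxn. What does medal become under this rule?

In smash: s→w is +4, m→r is +5, a→g is +6, s→z is +7 — the shift increases by 1 each position. Each letter shifts forward by (position + 4), i.e. 4, 5, 6, … — the shift grows by one for each successive letter.
Applying it to medal: m+4=q, e+5=j, d+6=j, a+7=h, l+8=t.

qjjht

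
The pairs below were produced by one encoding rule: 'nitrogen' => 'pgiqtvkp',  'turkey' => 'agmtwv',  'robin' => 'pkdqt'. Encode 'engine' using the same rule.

The output letters match the input read backwards, each shifted +2: nitrogen reversed is negortin. Read the word backwards and shift each letter +2.
On engine: reverse → enigne; then shift: e+2=g, n+2=p, i+2=k, g+2=i, n+2=p, e+2=g.

gpkipg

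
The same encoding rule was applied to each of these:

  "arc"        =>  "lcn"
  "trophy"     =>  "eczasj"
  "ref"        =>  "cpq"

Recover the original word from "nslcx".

Compare letters: a→l is +11, r→c is +11, c→n is +11 — a constant shift. Every letter moves 11 places later in the alphabet, wrapping around z→a.
Undoing it on nslcx: n−11=c, s−11=h, l−11=a, c−11=r, x−11=m.

charm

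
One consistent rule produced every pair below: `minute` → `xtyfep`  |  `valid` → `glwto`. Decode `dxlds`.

smash

Compare letters: m→x is +11, i→t is +11, n→y is +11 — a constant shift. It's a constant shift of +11 (ROT11).
Decoding dxlds: d−11=s, x−11=m, l−11=a, d−11=s, s−11=h.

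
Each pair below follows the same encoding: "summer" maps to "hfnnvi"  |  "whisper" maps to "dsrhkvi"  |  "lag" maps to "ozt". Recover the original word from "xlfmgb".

This is the alphabet-reversal cipher (Atbash): a becomes z, b becomes y, etc.
Reversing it on xlfmgb: x↔c, l↔o, f↔u, m↔n, g↔t, b↔y.

county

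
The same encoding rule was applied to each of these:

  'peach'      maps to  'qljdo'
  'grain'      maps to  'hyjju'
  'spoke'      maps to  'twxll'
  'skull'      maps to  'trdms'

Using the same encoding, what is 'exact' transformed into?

fejda

Shifts by position in peach: pos 0: p→q (+1), pos 1: e→l (+7), pos 2: a→j (+9), pos 3: c→d (+1), pos 4: h→o (+7) — repeating every 3. It's a Vigenère-style cipher with numeric key [1,7,9]: position i shifts by key[i mod 3].
For exact: e+1=f, x+7=e, a+9=j, c+1=d, t+7=a.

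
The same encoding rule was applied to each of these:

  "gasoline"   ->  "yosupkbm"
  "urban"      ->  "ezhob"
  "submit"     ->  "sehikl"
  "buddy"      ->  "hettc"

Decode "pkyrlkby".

lighting

g(6)→y(24) and a(0)→o(14) fit y≡19x+14 (mod 26); the inverse of 19 mod 26 is 11. Treating letters as 0–25, the rule is x ↦ 19x + 14 (mod 26).
Reversing it on pkyrlkby: p(15)→11·(15−14)≡11=l; k(10)→11·(10−14)≡8=i; y(24)→11·(24−14)≡6=g; r(17)→11·(17−14)≡7=h; l(11)→11·(11−14)≡19=t; k(10)→11·(10−14)≡8=i; b(1)→11·(1−14)≡13=n; y(24)→11·(24−14)≡6=g (all mod 26).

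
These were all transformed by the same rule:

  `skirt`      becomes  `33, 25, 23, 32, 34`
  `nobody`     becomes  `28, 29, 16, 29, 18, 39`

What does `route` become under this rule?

32, 29, 35, 34, 19

Letters become their 1-based position plus 14 (so a→15, b→16, …).
On route: r=18→32, o=15→29, u=21→35, t=20→34, e=5→19.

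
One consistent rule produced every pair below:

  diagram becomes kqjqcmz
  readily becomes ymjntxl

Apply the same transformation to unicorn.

bvrmzda

Letter i (0-indexed) is shifted by i+7, so successive shifts are 7, 8, 9, ….
On unicorn: u+7=b, n+8=v, i+9=r, c+10=m, o+11=z, r+12=d, n+13=a.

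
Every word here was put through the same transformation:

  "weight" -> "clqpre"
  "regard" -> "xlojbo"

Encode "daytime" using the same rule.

In weight: w→c is +6, e→l is +7, i→q is +8, g→p is +9 — the shift increases by 1 each position. Letter i (0-indexed) is shifted by i+6, so successive shifts are 6, 7, 8, ….
Applying it to daytime: d+6=j, a+7=h, y+8=g, t+9=c, i+10=s, m+11=x, e+12=q.

jhgcsxq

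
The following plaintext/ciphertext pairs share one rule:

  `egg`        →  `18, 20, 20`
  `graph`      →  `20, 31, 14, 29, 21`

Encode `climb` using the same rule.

16, 25, 22, 26, 15

e is letter #5 and maps to 18: an offset of 13. Letters become their 1-based position plus 13 (so a→14, b→15, …).
For climb: c=3→16, l=12→25, i=9→22, m=13→26, b=2→15.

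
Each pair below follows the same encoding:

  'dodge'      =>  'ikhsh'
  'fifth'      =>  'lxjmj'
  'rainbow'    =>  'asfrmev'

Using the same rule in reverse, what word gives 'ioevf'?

Two steps: reverse the string, then apply a Caesar shift of +4.
Decoding ioevf: shift back: i−4=e, o−4=k, e−4=a, v−4=r, f−4=b → ekarb; then reverse → brake.

brake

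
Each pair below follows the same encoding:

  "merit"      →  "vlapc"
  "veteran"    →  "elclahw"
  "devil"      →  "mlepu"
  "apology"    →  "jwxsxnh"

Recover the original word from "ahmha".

Shifts by position in merit: pos 0: m→v (+9), pos 1: e→l (+7), pos 2: r→a (+9), pos 3: i→p (+7) — repeating every 2. A repeating key of period 2 is used — shifts +9, +7 over and over.
Decoding ahmha: a−9=r, h−7=a, m−9=d, h−7=a, a−9=r.

radar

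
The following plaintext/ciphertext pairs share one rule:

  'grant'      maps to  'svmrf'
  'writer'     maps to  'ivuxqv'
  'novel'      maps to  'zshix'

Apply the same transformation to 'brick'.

nvugw

It's a Vigenère-style cipher with numeric key [12,4]: position i shifts by key[i mod 2].
For brick: b+12=n, r+4=v, i+12=u, c+4=g, k+12=w.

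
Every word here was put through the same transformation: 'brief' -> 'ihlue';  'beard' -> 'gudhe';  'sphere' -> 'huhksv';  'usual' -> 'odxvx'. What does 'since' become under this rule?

Read the word backwards and shift each letter +3.
For since: reverse → ecnis; then shift: e+3=h, c+3=f, n+3=q, i+3=l, s+3=v.

hfqlv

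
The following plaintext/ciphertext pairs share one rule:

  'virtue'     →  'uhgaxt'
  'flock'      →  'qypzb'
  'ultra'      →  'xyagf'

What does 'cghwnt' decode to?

Treating letters as 0–25, the rule is x ↦ 23x + 5 (mod 26).
Decoding cghwnt: c(2)→17·(2−5)≡1=b; g(6)→17·(6−5)≡17=r; h(7)→17·(7−5)≡8=i; w(22)→17·(22−5)≡3=d; n(13)→17·(13−5)≡6=g; t(19)→17·(19−5)≡4=e (all mod 26).

bridge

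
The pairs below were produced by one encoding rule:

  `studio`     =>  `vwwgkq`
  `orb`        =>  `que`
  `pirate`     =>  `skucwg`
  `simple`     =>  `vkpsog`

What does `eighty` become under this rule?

gkjkwb

The rule splits by letter class: vowels +2, consonants +3.
Applying it to eighty: e(vowel)+2=g, i(vowel)+2=k, g(cons)+3=j, h(cons)+3=k, t(cons)+3=w, y(cons)+3=b.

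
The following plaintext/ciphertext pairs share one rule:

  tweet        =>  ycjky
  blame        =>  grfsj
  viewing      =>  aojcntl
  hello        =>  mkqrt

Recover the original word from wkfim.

reach

Shifts by position in tweet: pos 0: t→y (+5), pos 1: w→c (+6), pos 2: e→j (+5), pos 3: e→k (+6) — repeating every 2. The shifts repeat in a cycle of length 2: positions 0,1,… shift by +5, +6, then the pattern repeats.
Reversing it on wkfim: w−5=r, k−6=e, f−5=a, i−6=c, m−5=h.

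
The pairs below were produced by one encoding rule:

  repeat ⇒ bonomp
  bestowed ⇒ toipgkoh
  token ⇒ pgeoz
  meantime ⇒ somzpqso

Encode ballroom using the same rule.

Each letter's alphabet position (a=0..z=25) is mapped through 7·x+12 mod 26 — an affine cipher.
For ballroom: b(1)→7·1+12≡19=t; a(0)→7·0+12≡12=m; l(11)→7·11+12≡11=l; l(11)→7·11+12≡11=l; r(17)→7·17+12≡1=b; o(14)→7·14+12≡6=g; o(14)→7·14+12≡6=g; m(12)→7·12+12≡18=s (all mod 26).

tmllbggs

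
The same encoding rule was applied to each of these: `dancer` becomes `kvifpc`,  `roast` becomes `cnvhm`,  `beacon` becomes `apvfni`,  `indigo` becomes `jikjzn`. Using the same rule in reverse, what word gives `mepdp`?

theme

d(3)→k(10) and a(0)→v(21) fit y≡5x+21 (mod 26); the inverse of 5 mod 26 is 21. Treating letters as 0–25, the rule is x ↦ 5x + 21 (mod 26).
Undoing it on mepdp: m(12)→21·(12−21)≡19=t; e(4)→21·(4−21)≡7=h; p(15)→21·(15−21)≡4=e; d(3)→21·(3−21)≡12=m; p(15)→21·(15−21)≡4=e (all mod 26).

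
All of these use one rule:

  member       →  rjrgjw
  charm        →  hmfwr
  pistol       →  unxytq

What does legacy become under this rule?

qjlfhd

Compare letters: m→r is +5, e→j is +5, m→r is +5 — a constant shift. It's a constant shift of +5 (ROT5).
For legacy: l+5=q, e+5=j, g+5=l, a+5=f, c+5=h, y+5=d.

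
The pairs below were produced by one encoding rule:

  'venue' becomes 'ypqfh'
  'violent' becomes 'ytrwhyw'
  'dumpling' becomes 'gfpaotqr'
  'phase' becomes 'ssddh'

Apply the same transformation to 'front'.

icryw

It's a Vigenère-style cipher with numeric key [3,11]: position i shifts by key[i mod 2].
On front: f+3=i, r+11=c, o+3=r, n+11=y, t+3=w.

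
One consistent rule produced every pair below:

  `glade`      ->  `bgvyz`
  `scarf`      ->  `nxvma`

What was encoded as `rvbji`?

Compare letters: g→b is +21, l→g is +21, a→v is +21 — a constant shift. Each letter is shifted forward by 21 in the alphabet (a Caesar shift of +21).
Reversing it on rvbji: r−21=w, v−21=a, b−21=g, j−21=o, i−21=n.

wagon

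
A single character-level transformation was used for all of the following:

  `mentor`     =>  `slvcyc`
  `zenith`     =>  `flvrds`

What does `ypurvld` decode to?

similar

In mentor: m→s is +6, e→l is +7, n→v is +8, t→c is +9 — the shift increases by 1 each position. Letter i (0-indexed) is shifted by i+6, so successive shifts are 6, 7, 8, ….
Decoding ypurvld: y−6=s, p−7=i, u−8=m, r−9=i, v−10=l, l−11=a, d−12=r.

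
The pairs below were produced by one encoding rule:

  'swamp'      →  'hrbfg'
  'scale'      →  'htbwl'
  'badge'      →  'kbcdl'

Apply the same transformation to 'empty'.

Each letter's alphabet position (a=0..z=25) is mapped through 9·x+1 mod 26 — an affine cipher.
On empty: e(4)→9·4+1≡11=l; m(12)→9·12+1≡5=f; p(15)→9·15+1≡6=g; t(19)→9·19+1≡16=q; y(24)→9·24+1≡9=j (all mod 26).

lfgqj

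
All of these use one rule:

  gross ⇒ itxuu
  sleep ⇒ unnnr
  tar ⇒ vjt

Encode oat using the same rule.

xjv

Two shifts are in play — +9 for a/e/i/o/u, +2 for every other letter.
On oat: o(vowel)+9=x, a(vowel)+9=j, t(cons)+2=v.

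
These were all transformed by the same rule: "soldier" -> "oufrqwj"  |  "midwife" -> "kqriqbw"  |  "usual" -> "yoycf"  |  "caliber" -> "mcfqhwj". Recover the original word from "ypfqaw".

unlike

This is an affine cipher: with a=0,…,z=25, each position x becomes (5x+2) mod 26.
Undoing it on ypfqaw: y(24)→21·(24−2)≡20=u; p(15)→21·(15−2)≡13=n; f(5)→21·(5−2)≡11=l; q(16)→21·(16−2)≡8=i; a(0)→21·(0−2)≡10=k; w(22)→21·(22−2)≡4=e (all mod 26).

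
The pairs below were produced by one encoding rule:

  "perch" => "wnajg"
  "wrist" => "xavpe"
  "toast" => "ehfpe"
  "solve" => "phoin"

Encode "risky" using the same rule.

p(15)→w(22) and e(4)→n(13) fit y≡15x+5 (mod 26); the inverse of 15 mod 26 is 7. Treating letters as 0–25, the rule is x ↦ 15x + 5 (mod 26).
Applying it to risky: r(17)→15·17+5≡0=a; i(8)→15·8+5≡21=v; s(18)→15·18+5≡15=p; k(10)→15·10+5≡25=z; y(24)→15·24+5≡1=b (all mod 26).

avpzb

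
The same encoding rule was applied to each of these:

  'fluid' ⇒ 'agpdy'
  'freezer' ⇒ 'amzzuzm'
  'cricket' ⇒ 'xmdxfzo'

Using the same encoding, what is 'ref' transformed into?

Each letter is shifted forward by 21 in the alphabet (a Caesar shift of +21).
For ref: r+21=m, e+21=z, f+21=a.

mza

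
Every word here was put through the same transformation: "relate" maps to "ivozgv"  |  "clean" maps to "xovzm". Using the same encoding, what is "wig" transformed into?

drt

Each pair mirrors across the alphabet (r↔i, e↔v, l↔o): positions sum to 25. Letters are reflected about the middle of the alphabet (position → 25−position): Atbash.
For wig: w↔d, i↔r, g↔t.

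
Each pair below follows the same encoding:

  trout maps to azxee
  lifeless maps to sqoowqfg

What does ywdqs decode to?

In trout: t→a is +7, r→z is +8, o→x is +9, u→e is +10 — the shift increases by 1 each position. Letter i (0-indexed) is shifted by i+7, so successive shifts are 7, 8, 9, ….
Reversing it on ywdqs: y−7=r, w−8=o, d−9=u, q−10=g, s−11=h.

rough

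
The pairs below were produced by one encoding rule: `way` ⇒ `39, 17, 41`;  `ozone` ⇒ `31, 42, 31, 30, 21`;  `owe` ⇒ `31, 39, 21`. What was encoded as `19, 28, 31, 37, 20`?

cloud

w is letter #23 and maps to 39: an offset of 16. The number is (letter's place in the alphabet, a=1) + 16.
Decoding 19, 28, 31, 37, 20: 19→(19−16)÷1=3=c, 28→(28−16)÷1=12=l, 31→(31−16)÷1=15=o, 37→(37−16)÷1=21=u, 20→(20−16)÷1=4=d.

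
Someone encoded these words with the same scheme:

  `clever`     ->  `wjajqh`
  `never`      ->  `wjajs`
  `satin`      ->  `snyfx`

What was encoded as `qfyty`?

The output letters match the input read backwards, each shifted +5: clever reversed is revelc. Two steps: reverse the string, then apply a Caesar shift of +5.
Undoing it on qfyty: shift back: q−5=l, f−5=a, y−5=t, t−5=o, y−5=t → latot; then reverse → total.

total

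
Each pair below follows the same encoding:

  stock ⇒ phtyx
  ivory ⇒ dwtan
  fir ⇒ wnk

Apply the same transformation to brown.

The output letters match the input read backwards, each shifted +5: stock reversed is kcots. Read the word backwards and shift each letter +5.
On brown: reverse → nworb; then shift: n+5=s, w+5=b, o+5=t, r+5=w, b+5=g.

sbtwg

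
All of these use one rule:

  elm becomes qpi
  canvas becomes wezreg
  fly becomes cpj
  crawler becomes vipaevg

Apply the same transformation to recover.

The output letters match the input read backwards, each shifted +4: elm reversed is mle. Two steps: reverse the string, then apply a Caesar shift of +4.
Applying it to recover: reverse → revocer; then shift: r+4=v, e+4=i, v+4=z, o+4=s, c+4=g, e+4=i, r+4=v.

vizsgiv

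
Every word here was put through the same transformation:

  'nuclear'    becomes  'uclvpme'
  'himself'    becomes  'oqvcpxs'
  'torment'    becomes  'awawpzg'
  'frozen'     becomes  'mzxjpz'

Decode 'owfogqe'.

however

In nuclear: n→u is +7, u→c is +8, c→l is +9, l→v is +10 — the shift increases by 1 each position. Each letter shifts forward by (position + 7), i.e. 7, 8, 9, … — the shift grows by one for each successive letter.
Undoing it on owfogqe: o−7=h, w−8=o, f−9=w, o−10=e, g−11=v, q−12=e, e−13=r.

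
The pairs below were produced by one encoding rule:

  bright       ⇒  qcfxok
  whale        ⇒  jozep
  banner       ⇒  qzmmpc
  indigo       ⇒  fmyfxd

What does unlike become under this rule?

This is an affine cipher: with a=0,…,z=25, each position x becomes (17x+25) mod 26.
On unlike: u(20)→17·20+25≡1=b; n(13)→17·13+25≡12=m; l(11)→17·11+25≡4=e; i(8)→17·8+25≡5=f; k(10)→17·10+25≡13=n; e(4)→17·4+25≡15=p (all mod 26).

bmefnp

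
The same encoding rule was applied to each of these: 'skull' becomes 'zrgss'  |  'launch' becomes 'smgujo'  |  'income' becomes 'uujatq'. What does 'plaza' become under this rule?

Two shifts are in play — +12 for a/e/i/o/u, +7 for every other letter.
Applying it to plaza: p(cons)+7=w, l(cons)+7=s, a(vowel)+12=m, z(cons)+7=g, a(vowel)+12=m.

wsmgm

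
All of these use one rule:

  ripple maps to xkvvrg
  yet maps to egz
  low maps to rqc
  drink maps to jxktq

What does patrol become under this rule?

The shift depends on letter class: consonant r→x is +6, but vowel i→k is +2. Two shifts are in play — +2 for a/e/i/o/u, +6 for every other letter.
On patrol: p(cons)+6=v, a(vowel)+2=c, t(cons)+6=z, r(cons)+6=x, o(vowel)+2=q, l(cons)+6=r.

vczxqr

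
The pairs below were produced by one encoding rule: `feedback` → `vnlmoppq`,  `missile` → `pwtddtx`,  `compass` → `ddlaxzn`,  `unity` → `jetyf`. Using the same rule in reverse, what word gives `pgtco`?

The output letters match the input read backwards, each shifted +11: feedback reversed is kcabdeef. Two steps: reverse the string, then apply a Caesar shift of +11.
Decoding pgtco: shift back: p−11=e, g−11=v, t−11=i, c−11=r, o−11=d → evird; then reverse → drive.

drive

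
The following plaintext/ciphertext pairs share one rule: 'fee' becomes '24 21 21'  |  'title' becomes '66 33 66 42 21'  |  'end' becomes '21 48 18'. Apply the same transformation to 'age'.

f(#6)→24 and e(#5)→21: differences scale by 3, so n = 3·pos + 6. Each letter becomes 3×(its alphabet position, a=1..z=26) + 6.
For age: a=1→9, g=7→27, e=5→21.

9 27 21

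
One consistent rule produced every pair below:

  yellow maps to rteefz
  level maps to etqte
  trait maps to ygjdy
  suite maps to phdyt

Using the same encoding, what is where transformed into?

zutgt

y(24)→r(17) and e(4)→t(19) fit y≡9x+9 (mod 26); the inverse of 9 mod 26 is 3. This is an affine cipher: with a=0,…,z=25, each position x becomes (9x+9) mod 26.
For where: w(22)→9·22+9≡25=z; h(7)→9·7+9≡20=u; e(4)→9·4+9≡19=t; r(17)→9·17+9≡6=g; e(4)→9·4+9≡19=t (all mod 26).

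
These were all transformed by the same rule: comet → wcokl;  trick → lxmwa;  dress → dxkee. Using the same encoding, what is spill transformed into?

c(2)→w(22) and o(14)→c(2) fit y≡7x+8 (mod 26); the inverse of 7 mod 26 is 15. Treating letters as 0–25, the rule is x ↦ 7x + 8 (mod 26).
Applying it to spill: s(18)→7·18+8≡4=e; p(15)→7·15+8≡9=j; i(8)→7·8+8≡12=m; l(11)→7·11+8≡7=h; l(11)→7·11+8≡7=h (all mod 26).

ejmhh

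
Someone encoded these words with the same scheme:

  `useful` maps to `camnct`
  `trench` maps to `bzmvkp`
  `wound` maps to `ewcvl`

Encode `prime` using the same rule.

It's a constant shift of +8 (ROT8).
Applying it to prime: p+8=x, r+8=z, i+8=q, m+8=u, e+8=m.

xzqum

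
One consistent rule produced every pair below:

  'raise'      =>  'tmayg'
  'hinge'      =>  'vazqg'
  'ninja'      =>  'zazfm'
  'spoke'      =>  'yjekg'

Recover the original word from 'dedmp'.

total

Each letter's alphabet position (a=0..z=25) is mapped through 5·x+12 mod 26 — an affine cipher.
Decoding dedmp: d(3)→21·(3−12)≡19=t; e(4)→21·(4−12)≡14=o; d(3)→21·(3−12)≡19=t; m(12)→21·(12−12)≡0=a; p(15)→21·(15−12)≡11=l (all mod 26).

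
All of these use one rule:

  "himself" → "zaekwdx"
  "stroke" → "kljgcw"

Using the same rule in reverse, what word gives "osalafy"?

waiting

Compare letters: h→z is +18, i→a is +18, m→e is +18 — a constant shift. It's a constant shift of +18 (ROT18).
Undoing it on osalafy: o−18=w, s−18=a, a−18=i, l−18=t, a−18=i, f−18=n, y−18=g.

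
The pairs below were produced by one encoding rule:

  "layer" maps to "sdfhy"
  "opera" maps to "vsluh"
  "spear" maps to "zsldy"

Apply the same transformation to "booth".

Shifts by position in layer: pos 0: l→s (+7), pos 1: a→d (+3), pos 2: y→f (+7), pos 3: e→h (+3) — repeating every 2. The shifts repeat in a cycle of length 2: positions 0,1,… shift by +7, +3, then the pattern repeats.
Applying it to booth: b+7=i, o+3=r, o+7=v, t+3=w, h+7=o.

irvwo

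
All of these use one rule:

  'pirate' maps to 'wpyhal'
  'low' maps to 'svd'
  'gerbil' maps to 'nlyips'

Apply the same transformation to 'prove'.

wyvcl

Compare letters: p→w is +7, i→p is +7, r→y is +7 — a constant shift. Each letter is shifted forward by 7 in the alphabet (a Caesar shift of +7).
On prove: p+7=w, r+7=y, o+7=v, v+7=c, e+7=l.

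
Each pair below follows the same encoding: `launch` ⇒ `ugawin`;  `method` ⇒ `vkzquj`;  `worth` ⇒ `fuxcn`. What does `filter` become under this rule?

oorckx

Shifts by position in launch: pos 0: l→u (+9), pos 1: a→g (+6), pos 2: u→a (+6), pos 3: n→w (+9), pos 4: c→i (+6), pos 5: h→n (+6) — repeating every 3. The shifts repeat in a cycle of length 3: positions 0,1,… shift by +9, +6, +6, then the pattern repeats.
For filter: f+9=o, i+6=o, l+6=r, t+9=c, e+6=k, r+6=x.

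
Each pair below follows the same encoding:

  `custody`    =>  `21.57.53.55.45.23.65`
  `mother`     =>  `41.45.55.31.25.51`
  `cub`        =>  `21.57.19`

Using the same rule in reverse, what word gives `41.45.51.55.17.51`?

mortar

c(#3)→21 and u(#21)→57: differences scale by 2, so n = 2·pos + 15. Each letter becomes 2×(its alphabet position, a=1..z=26) + 15.
Decoding 41.45.51.55.17.51: 41→(41−15)÷2=13=m, 45→(45−15)÷2=15=o, 51→(51−15)÷2=18=r, 55→(55−15)÷2=20=t, 17→(17−15)÷2=1=a, 51→(51−15)÷2=18=r.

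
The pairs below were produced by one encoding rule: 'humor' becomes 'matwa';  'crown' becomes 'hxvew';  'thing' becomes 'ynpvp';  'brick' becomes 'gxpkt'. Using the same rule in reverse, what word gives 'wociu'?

In humor: h→m is +5, u→a is +6, m→t is +7, o→w is +8 — the shift increases by 1 each position. The shift increases by 1 at each position, starting from +5: 5, 6, 7, ….
Decoding wociu: w−5=r, o−6=i, c−7=v, i−8=a, u−9=l.

rival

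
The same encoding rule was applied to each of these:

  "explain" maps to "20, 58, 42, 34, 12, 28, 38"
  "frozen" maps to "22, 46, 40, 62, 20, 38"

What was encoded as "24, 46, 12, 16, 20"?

grace

e(#5)→20 and x(#24)→58: differences scale by 2, so n = 2·pos + 10. Each letter becomes 2×(its alphabet position, a=1..z=26) + 10.
Reversing it on 24, 46, 12, 16, 20: 24→(24−10)÷2=7=g, 46→(46−10)÷2=18=r, 12→(12−10)÷2=1=a, 16→(16−10)÷2=3=c, 20→(20−10)÷2=5=e.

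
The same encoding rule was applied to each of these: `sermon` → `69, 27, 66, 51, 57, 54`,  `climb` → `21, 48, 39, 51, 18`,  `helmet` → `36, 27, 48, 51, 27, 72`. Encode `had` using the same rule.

s(#19)→69 and e(#5)→27: differences scale by 3, so n = 3·pos + 12. With a=1..z=26, the number is 3·pos + 12.
Applying it to had: h=8→36, a=1→15, d=4→24.

36, 15, 24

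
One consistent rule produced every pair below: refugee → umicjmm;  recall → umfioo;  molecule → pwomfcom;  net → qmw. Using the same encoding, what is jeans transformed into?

mmiqv

The shift depends on letter class: consonant r→u is +3, but vowel e→m is +8. Two shifts are in play — +8 for a/e/i/o/u, +3 for every other letter.
Applying it to jeans: j(cons)+3=m, e(vowel)+8=m, a(vowel)+8=i, n(cons)+3=q, s(cons)+3=v.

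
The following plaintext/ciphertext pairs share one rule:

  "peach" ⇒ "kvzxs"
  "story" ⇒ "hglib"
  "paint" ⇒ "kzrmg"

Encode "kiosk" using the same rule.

Each pair mirrors across the alphabet (p↔k, e↔v, a↔z): positions sum to 25. This is the alphabet-reversal cipher (Atbash): a becomes z, b becomes y, etc.
On kiosk: k↔p, i↔r, o↔l, s↔h, k↔p.

prlhp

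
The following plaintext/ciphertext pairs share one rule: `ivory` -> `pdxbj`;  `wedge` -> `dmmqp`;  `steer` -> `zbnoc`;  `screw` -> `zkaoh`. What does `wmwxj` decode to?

penny

Each letter shifts forward by (position + 7), i.e. 7, 8, 9, … — the shift grows by one for each successive letter.
Reversing it on wmwxj: w−7=p, m−8=e, w−9=n, x−10=n, j−11=y.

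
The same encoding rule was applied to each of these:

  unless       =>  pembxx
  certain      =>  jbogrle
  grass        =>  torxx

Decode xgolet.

u(20)→p(15) and n(13)→e(4) fit y≡9x+17 (mod 26); the inverse of 9 mod 26 is 3. This is an affine cipher: with a=0,…,z=25, each position x becomes (9x+17) mod 26.
Reversing it on xgolet: x(23)→3·(23−17)≡18=s; g(6)→3·(6−17)≡19=t; o(14)→3·(14−17)≡17=r; l(11)→3·(11−17)≡8=i; e(4)→3·(4−17)≡13=n; t(19)→3·(19−17)≡6=g (all mod 26).

string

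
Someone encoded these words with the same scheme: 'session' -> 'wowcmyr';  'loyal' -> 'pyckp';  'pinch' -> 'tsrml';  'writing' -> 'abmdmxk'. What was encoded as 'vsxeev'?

Shifts by position in session: pos 0: s→w (+4), pos 1: e→o (+10), pos 2: s→w (+4), pos 3: s→c (+10) — repeating every 2. It's a Vigenère-style cipher with numeric key [4,10]: position i shifts by key[i mod 2].
Undoing it on vsxeev: v−4=r, s−10=i, x−4=t, e−10=u, e−4=a, v−10=l.

ritual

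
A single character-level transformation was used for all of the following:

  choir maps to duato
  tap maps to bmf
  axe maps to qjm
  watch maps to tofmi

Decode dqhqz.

The output letters match the input read backwards, each shifted +12: choir reversed is riohc. Read the word backwards and shift each letter +12.
Decoding dqhqz: shift back: d−12=r, q−12=e, h−12=v, q−12=e, z−12=n → reven; then reverse → never.

never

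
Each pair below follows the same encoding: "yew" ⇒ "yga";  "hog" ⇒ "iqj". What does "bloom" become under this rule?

The output letters match the input read backwards, each shifted +2: yew reversed is wey. The word is reversed, then every letter is shifted forward by 2.
For bloom: reverse → moolb; then shift: m+2=o, o+2=q, o+2=q, l+2=n, b+2=d.

oqqnd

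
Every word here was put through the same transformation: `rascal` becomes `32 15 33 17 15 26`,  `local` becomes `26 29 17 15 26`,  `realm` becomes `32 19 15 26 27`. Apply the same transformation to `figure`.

Each letter is replaced by its alphabet position (a=1..z=26) + 14.
Applying it to figure: f=6→20, i=9→23, g=7→21, u=21→35, r=18→32, e=5→19.

20 23 21 35 32 19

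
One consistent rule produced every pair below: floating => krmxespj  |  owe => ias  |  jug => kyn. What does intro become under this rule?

svxrm

The output letters match the input read backwards, each shifted +4: floating reversed is gnitaolf. Two steps: reverse the string, then apply a Caesar shift of +4.
Applying it to intro: reverse → ortni; then shift: o+4=s, r+4=v, t+4=x, n+4=r, i+4=m.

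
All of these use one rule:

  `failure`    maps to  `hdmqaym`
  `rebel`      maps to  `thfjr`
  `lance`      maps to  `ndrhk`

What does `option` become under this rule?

The shift increases by 1 at each position, starting from +2: 2, 3, 4, ….
For option: o+2=q, p+3=s, t+4=x, i+5=n, o+6=u, n+7=u.

qsxnuu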